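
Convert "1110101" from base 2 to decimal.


Input: "1110101" in base 2
Positional expansion:
  Digit '1' (value 1) x 2^6 = 64
  Digit '1' (value 1) x 2^5 = 32
  Digit '1' (value 1) x 2^4 = 16
  Digit '0' (value 0) x 2^3 = 0
  Digit '1' (value 1) x 2^2 = 4
  Digit '0' (value 0) x 2^1 = 0
  Digit '1' (value 1) x 2^0 = 1
Sum = 117

117


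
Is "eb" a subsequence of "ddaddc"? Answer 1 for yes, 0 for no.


Check if "eb" is a subsequence of "ddaddc"
Greedy scan:
  Position 0 ('d'): no match needed
  Position 1 ('d'): no match needed
  Position 2 ('a'): no match needed
  Position 3 ('d'): no match needed
  Position 4 ('d'): no match needed
  Position 5 ('c'): no match needed
Only matched 0/2 characters => not a subsequence

0


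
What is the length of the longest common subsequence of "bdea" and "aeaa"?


LCS of "bdea" and "aeaa"
DP table:
           a    e    a    a
      0    0    0    0    0
  b   0    0    0    0    0
  d   0    0    0    0    0
  e   0    0    1    1    1
  a   0    1    1    2    2
LCS length = dp[4][4] = 2

2


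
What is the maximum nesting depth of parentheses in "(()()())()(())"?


Input: "(()()())()(())"
Tracking depth:
  Position 0 '(': depth becomes 1
  Position 1 '(': depth becomes 2
  Position 2 ')': depth becomes 1
  Position 3 '(': depth becomes 2
  Position 4 ')': depth becomes 1
  Position 5 '(': depth becomes 2
  Position 6 ')': depth becomes 1
  Position 7 ')': depth becomes 0
  Position 8 '(': depth becomes 1
  Position 9 ')': depth becomes 0
  Position 10 '(': depth becomes 1
  Position 11 '(': depth becomes 2
  Position 12 ')': depth becomes 1
  Position 13 ')': depth becomes 0
Maximum depth reached: 2

2


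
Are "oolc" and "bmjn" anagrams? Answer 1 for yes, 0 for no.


Strings: "oolc", "bmjn"
Sorted first:  cloo
Sorted second: bjmn
Differ at position 0: 'c' vs 'b' => not anagrams

0


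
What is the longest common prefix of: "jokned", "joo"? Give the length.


Words: jokned, joo
  Position 0: all 'j' => match
  Position 1: all 'o' => match
  Position 2: ('k', 'o') => mismatch, stop
LCP = "jo" (length 2)

2


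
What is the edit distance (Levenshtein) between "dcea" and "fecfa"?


Computing edit distance: "dcea" -> "fecfa"
DP table:
           f    e    c    f    a
      0    1    2    3    4    5
  d   1    1    2    3    4    5
  c   2    2    2    2    3    4
  e   3    3    2    3    3    4
  a   4    4    3    3    4    3
Edit distance = dp[4][5] = 3

3


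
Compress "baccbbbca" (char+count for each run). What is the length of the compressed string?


Input: baccbbbca
Runs:
  'b' x 1 => "b1"
  'a' x 1 => "a1"
  'c' x 2 => "c2"
  'b' x 3 => "b3"
  'c' x 1 => "c1"
  'a' x 1 => "a1"
Compressed: "b1a1c2b3c1a1"
Compressed length: 12

12


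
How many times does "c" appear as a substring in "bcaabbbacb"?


Searching for "c" in "bcaabbbacb"
Scanning each position:
  Position 0: "b" => no
  Position 1: "c" => MATCH
  Position 2: "a" => no
  Position 3: "a" => no
  Position 4: "b" => no
  Position 5: "b" => no
  Position 6: "b" => no
  Position 7: "a" => no
  Position 8: "c" => MATCH
  Position 9: "b" => no
Total occurrences: 2

2


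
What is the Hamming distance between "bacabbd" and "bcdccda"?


Comparing "bacabbd" and "bcdccda" position by position:
  Position 0: 'b' vs 'b' => same
  Position 1: 'a' vs 'c' => differ
  Position 2: 'c' vs 'd' => differ
  Position 3: 'a' vs 'c' => differ
  Position 4: 'b' vs 'c' => differ
  Position 5: 'b' vs 'd' => differ
  Position 6: 'd' vs 'a' => differ
Total differences (Hamming distance): 6

6


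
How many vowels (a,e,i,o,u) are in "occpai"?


Input: occpai
Checking each character:
  'o' at position 0: vowel (running total: 1)
  'c' at position 1: consonant
  'c' at position 2: consonant
  'p' at position 3: consonant
  'a' at position 4: vowel (running total: 2)
  'i' at position 5: vowel (running total: 3)
Total vowels: 3

3


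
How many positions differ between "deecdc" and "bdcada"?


Comparing "deecdc" and "bdcada" position by position:
  Position 0: 'd' vs 'b' => DIFFER
  Position 1: 'e' vs 'd' => DIFFER
  Position 2: 'e' vs 'c' => DIFFER
  Position 3: 'c' vs 'a' => DIFFER
  Position 4: 'd' vs 'd' => same
  Position 5: 'c' vs 'a' => DIFFER
Positions that differ: 5

5


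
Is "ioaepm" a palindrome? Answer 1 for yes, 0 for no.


Input: ioaepm
Reversed: mpeaoi
  Compare pos 0 ('i') with pos 5 ('m'): MISMATCH
  Compare pos 1 ('o') with pos 4 ('p'): MISMATCH
  Compare pos 2 ('a') with pos 3 ('e'): MISMATCH
Result: not a palindrome

0


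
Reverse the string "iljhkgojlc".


Input: iljhkgojlc
Reading characters right to left:
  Position 9: 'c'
  Position 8: 'l'
  Position 7: 'j'
  Position 6: 'o'
  Position 5: 'g'
  Position 4: 'k'
  Position 3: 'h'
  Position 2: 'j'
  Position 1: 'l'
  Position 0: 'i'
Reversed: cljogkhjli

cljogkhjli


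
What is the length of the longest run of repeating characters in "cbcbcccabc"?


Input: "cbcbcccabc"
Scanning for longest run:
  Position 1 ('b'): new char, reset run to 1
  Position 2 ('c'): new char, reset run to 1
  Position 3 ('b'): new char, reset run to 1
  Position 4 ('c'): new char, reset run to 1
  Position 5 ('c'): continues run of 'c', length=2
  Position 6 ('c'): continues run of 'c', length=3
  Position 7 ('a'): new char, reset run to 1
  Position 8 ('b'): new char, reset run to 1
  Position 9 ('c'): new char, reset run to 1
Longest run: 'c' with length 3

3


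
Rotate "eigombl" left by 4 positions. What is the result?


Input: "eigombl", rotate left by 4
First 4 characters: "eigo"
Remaining characters: "mbl"
Concatenate remaining + first: "mbl" + "eigo" = "mbleigo"

mbleigo


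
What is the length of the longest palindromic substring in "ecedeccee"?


Input: "ecedeccee"
Checking substrings for palindromes:
  [1:6] "cedec" (len 5) => palindrome
  [4:8] "ecce" (len 4) => palindrome
  [0:3] "ece" (len 3) => palindrome
  [2:5] "ede" (len 3) => palindrome
  [5:7] "cc" (len 2) => palindrome
  [7:9] "ee" (len 2) => palindrome
Longest palindromic substring: "cedec" with length 5

5


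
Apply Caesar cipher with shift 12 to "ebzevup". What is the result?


Caesar cipher: shift "ebzevup" by 12
  'e' (pos 4) + 12 = pos 16 = 'q'
  'b' (pos 1) + 12 = pos 13 = 'n'
  'z' (pos 25) + 12 = pos 11 = 'l'
  'e' (pos 4) + 12 = pos 16 = 'q'
  'v' (pos 21) + 12 = pos 7 = 'h'
  'u' (pos 20) + 12 = pos 6 = 'g'
  'p' (pos 15) + 12 = pos 1 = 'b'
Result: qnlqhgb

qnlqhgb


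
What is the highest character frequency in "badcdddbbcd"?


Input: badcdddbbcd
Character counts:
  'a': 1
  'b': 3
  'c': 2
  'd': 5
Maximum frequency: 5

5


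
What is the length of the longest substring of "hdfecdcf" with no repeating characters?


Input: "hdfecdcf"
Sliding window (track last position of each char):
  Position 0 ('h'): window [0,0] length 1 -- new best
  Position 1 ('d'): window [0,1] length 2 -- new best
  Position 2 ('f'): window [0,2] length 3 -- new best
  Position 3 ('e'): window [0,3] length 4 -- new best
  Position 4 ('c'): window [0,4] length 5 -- new best
  Position 5 ('d'): repeat (last at 1), move window start to 2
  Position 5 ('d'): window [2,5] length 4
  Position 6 ('c'): repeat (last at 4), move window start to 5
  Position 6 ('c'): window [5,6] length 2
  Position 7 ('f'): window [5,7] length 3
Longest substring with no repeats: "hdfec" with length 5

5


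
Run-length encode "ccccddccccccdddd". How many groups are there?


Input: ccccddccccccdddd
Scanning for consecutive runs:
  Group 1: 'c' x 4 (positions 0-3)
  Group 2: 'd' x 2 (positions 4-5)
  Group 3: 'c' x 6 (positions 6-11)
  Group 4: 'd' x 4 (positions 12-15)
Total groups: 4

4


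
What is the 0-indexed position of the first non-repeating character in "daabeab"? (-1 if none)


Input: daabeab
Character frequencies:
  'a': 3
  'b': 2
  'd': 1
  'e': 1
Scanning left to right for freq == 1:
  Position 0 ('d'): unique! => answer = 0

0


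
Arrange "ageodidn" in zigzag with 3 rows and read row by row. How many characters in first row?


Zigzag "ageodidn" into 3 rows:
Placing characters:
  'a' => row 0
  'g' => row 1
  'e' => row 2
  'o' => row 1
  'd' => row 0
  'i' => row 1
  'd' => row 2
  'n' => row 1
Rows:
  Row 0: "ad"
  Row 1: "goin"
  Row 2: "ed"
First row length: 2

2


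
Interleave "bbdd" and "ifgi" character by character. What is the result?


Interleaving "bbdd" and "ifgi":
  Position 0: 'b' from first, 'i' from second => "bi"
  Position 1: 'b' from first, 'f' from second => "bf"
  Position 2: 'd' from first, 'g' from second => "dg"
  Position 3: 'd' from first, 'i' from second => "di"
Result: bibfdgdi

bibfdgdi


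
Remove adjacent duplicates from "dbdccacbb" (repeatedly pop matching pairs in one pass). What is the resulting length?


Input: dbdccacbb
Stack-based adjacent duplicate removal:
  Read 'd': push. Stack: d
  Read 'b': push. Stack: db
  Read 'd': push. Stack: dbd
  Read 'c': push. Stack: dbdc
  Read 'c': matches stack top 'c' => pop. Stack: dbd
  Read 'a': push. Stack: dbda
  Read 'c': push. Stack: dbdac
  Read 'b': push. Stack: dbdacb
  Read 'b': matches stack top 'b' => pop. Stack: dbdac
Final stack: "dbdac" (length 5)

5


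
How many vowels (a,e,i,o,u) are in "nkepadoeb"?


Input: nkepadoeb
Checking each character:
  'n' at position 0: consonant
  'k' at position 1: consonant
  'e' at position 2: vowel (running total: 1)
  'p' at position 3: consonant
  'a' at position 4: vowel (running total: 2)
  'd' at position 5: consonant
  'o' at position 6: vowel (running total: 3)
  'e' at position 7: vowel (running total: 4)
  'b' at position 8: consonant
Total vowels: 4

4


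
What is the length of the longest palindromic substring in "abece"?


Input: "abece"
Checking substrings for palindromes:
  [2:5] "ece" (len 3) => palindrome
Longest palindromic substring: "ece" with length 3

3


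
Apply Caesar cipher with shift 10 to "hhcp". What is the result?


Caesar cipher: shift "hhcp" by 10
  'h' (pos 7) + 10 = pos 17 = 'r'
  'h' (pos 7) + 10 = pos 17 = 'r'
  'c' (pos 2) + 10 = pos 12 = 'm'
  'p' (pos 15) + 10 = pos 25 = 'z'
Result: rrmz

rrmz


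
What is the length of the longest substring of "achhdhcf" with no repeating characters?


Input: "achhdhcf"
Sliding window (track last position of each char):
  Position 0 ('a'): window [0,0] length 1 -- new best
  Position 1 ('c'): window [0,1] length 2 -- new best
  Position 2 ('h'): window [0,2] length 3 -- new best
  Position 3 ('h'): repeat (last at 2), move window start to 3
  Position 3 ('h'): window [3,3] length 1
  Position 4 ('d'): window [3,4] length 2
  Position 5 ('h'): repeat (last at 3), move window start to 4
  Position 5 ('h'): window [4,5] length 2
  Position 6 ('c'): window [4,6] length 3
  Position 7 ('f'): window [4,7] length 4 -- new best
Longest substring with no repeats: "dhcf" with length 4

4


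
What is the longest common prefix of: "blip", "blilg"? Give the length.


Words: blip, blilg
  Position 0: all 'b' => match
  Position 1: all 'l' => match
  Position 2: all 'i' => match
  Position 3: ('p', 'l') => mismatch, stop
LCP = "bli" (length 3)

3


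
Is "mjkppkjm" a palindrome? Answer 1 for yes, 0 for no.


Input: mjkppkjm
Reversed: mjkppkjm
  Compare pos 0 ('m') with pos 7 ('m'): match
  Compare pos 1 ('j') with pos 6 ('j'): match
  Compare pos 2 ('k') with pos 5 ('k'): match
  Compare pos 3 ('p') with pos 4 ('p'): match
Result: palindrome

1


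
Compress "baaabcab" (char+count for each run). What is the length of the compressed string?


Input: baaabcab
Runs:
  'b' x 1 => "b1"
  'a' x 3 => "a3"
  'b' x 1 => "b1"
  'c' x 1 => "c1"
  'a' x 1 => "a1"
  'b' x 1 => "b1"
Compressed: "b1a3b1c1a1b1"
Compressed length: 12

12


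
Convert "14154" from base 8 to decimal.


Input: "14154" in base 8
Positional expansion:
  Digit '1' (value 1) x 8^4 = 4096
  Digit '4' (value 4) x 8^3 = 2048
  Digit '1' (value 1) x 8^2 = 64
  Digit '5' (value 5) x 8^1 = 40
  Digit '4' (value 4) x 8^0 = 4
Sum = 6252

6252


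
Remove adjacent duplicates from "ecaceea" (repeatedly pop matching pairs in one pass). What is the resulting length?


Input: ecaceea
Stack-based adjacent duplicate removal:
  Read 'e': push. Stack: e
  Read 'c': push. Stack: ec
  Read 'a': push. Stack: eca
  Read 'c': push. Stack: ecac
  Read 'e': push. Stack: ecace
  Read 'e': matches stack top 'e' => pop. Stack: ecac
  Read 'a': push. Stack: ecaca
Final stack: "ecaca" (length 5)

5


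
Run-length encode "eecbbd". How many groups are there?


Input: eecbbd
Scanning for consecutive runs:
  Group 1: 'e' x 2 (positions 0-1)
  Group 2: 'c' x 1 (positions 2-2)
  Group 3: 'b' x 2 (positions 3-4)
  Group 4: 'd' x 1 (positions 5-5)
Total groups: 4

4


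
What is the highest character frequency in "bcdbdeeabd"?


Input: bcdbdeeabd
Character counts:
  'a': 1
  'b': 3
  'c': 1
  'd': 3
  'e': 2
Maximum frequency: 3

3


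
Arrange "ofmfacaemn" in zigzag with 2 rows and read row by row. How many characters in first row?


Zigzag "ofmfacaemn" into 2 rows:
Placing characters:
  'o' => row 0
  'f' => row 1
  'm' => row 0
  'f' => row 1
  'a' => row 0
  'c' => row 1
  'a' => row 0
  'e' => row 1
  'm' => row 0
  'n' => row 1
Rows:
  Row 0: "omaam"
  Row 1: "ffcen"
First row length: 5

5


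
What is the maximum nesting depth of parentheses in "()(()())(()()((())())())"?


Input: "()(()())(()()((())())())"
Tracking depth:
  Position 0 '(': depth becomes 1
  Position 1 ')': depth becomes 0
  Position 2 '(': depth becomes 1
  Position 3 '(': depth becomes 2
  Position 4 ')': depth becomes 1
  Position 5 '(': depth becomes 2
  Position 6 ')': depth becomes 1
  Position 7 ')': depth becomes 0
  Position 8 '(': depth becomes 1
  Position 9 '(': depth becomes 2
  Position 10 ')': depth becomes 1
  Position 11 '(': depth becomes 2
  Position 12 ')': depth becomes 1
  Position 13 '(': depth becomes 2
  Position 14 '(': depth becomes 3
  Position 15 '(': depth becomes 4
  Position 16 ')': depth becomes 3
  Position 17 ')': depth becomes 2
  Position 18 '(': depth becomes 3
  Position 19 ')': depth becomes 2
  Position 20 ')': depth becomes 1
  Position 21 '(': depth becomes 2
  Position 22 ')': depth becomes 1
  Position 23 ')': depth becomes 0
Maximum depth reached: 4

4


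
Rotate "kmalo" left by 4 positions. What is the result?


Input: "kmalo", rotate left by 4
First 4 characters: "kmal"
Remaining characters: "o"
Concatenate remaining + first: "o" + "kmal" = "okmal"

okmal


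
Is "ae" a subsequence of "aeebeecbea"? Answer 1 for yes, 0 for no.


Check if "ae" is a subsequence of "aeebeecbea"
Greedy scan:
  Position 0 ('a'): matches sub[0] = 'a'
  Position 1 ('e'): matches sub[1] = 'e'
  Position 2 ('e'): no match needed
  Position 3 ('b'): no match needed
  Position 4 ('e'): no match needed
  Position 5 ('e'): no match needed
  Position 6 ('c'): no match needed
  Position 7 ('b'): no match needed
  Position 8 ('e'): no match needed
  Position 9 ('a'): no match needed
All 2 characters matched => is a subsequence

1


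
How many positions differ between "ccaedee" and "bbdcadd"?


Comparing "ccaedee" and "bbdcadd" position by position:
  Position 0: 'c' vs 'b' => DIFFER
  Position 1: 'c' vs 'b' => DIFFER
  Position 2: 'a' vs 'd' => DIFFER
  Position 3: 'e' vs 'c' => DIFFER
  Position 4: 'd' vs 'a' => DIFFER
  Position 5: 'e' vs 'd' => DIFFER
  Position 6: 'e' vs 'd' => DIFFER
Positions that differ: 7

7


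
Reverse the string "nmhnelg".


Input: nmhnelg
Reading characters right to left:
  Position 6: 'g'
  Position 5: 'l'
  Position 4: 'e'
  Position 3: 'n'
  Position 2: 'h'
  Position 1: 'm'
  Position 0: 'n'
Reversed: glenhmn

glenhmn


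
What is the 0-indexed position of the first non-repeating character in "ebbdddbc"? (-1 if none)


Input: ebbdddbc
Character frequencies:
  'b': 3
  'c': 1
  'd': 3
  'e': 1
Scanning left to right for freq == 1:
  Position 0 ('e'): unique! => answer = 0

0


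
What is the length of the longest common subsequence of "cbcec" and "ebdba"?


LCS of "cbcec" and "ebdba"
DP table:
           e    b    d    b    a
      0    0    0    0    0    0
  c   0    0    0    0    0    0
  b   0    0    1    1    1    1
  c   0    0    1    1    1    1
  e   0    1    1    1    1    1
  c   0    1    1    1    1    1
LCS length = dp[5][5] = 1

1


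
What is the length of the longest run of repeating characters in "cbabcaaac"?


Input: "cbabcaaac"
Scanning for longest run:
  Position 1 ('b'): new char, reset run to 1
  Position 2 ('a'): new char, reset run to 1
  Position 3 ('b'): new char, reset run to 1
  Position 4 ('c'): new char, reset run to 1
  Position 5 ('a'): new char, reset run to 1
  Position 6 ('a'): continues run of 'a', length=2
  Position 7 ('a'): continues run of 'a', length=3
  Position 8 ('c'): new char, reset run to 1
Longest run: 'a' with length 3

3


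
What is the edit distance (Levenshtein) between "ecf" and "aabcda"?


Computing edit distance: "ecf" -> "aabcda"
DP table:
           a    a    b    c    d    a
      0    1    2    3    4    5    6
  e   1    1    2    3    4    5    6
  c   2    2    2    3    3    4    5
  f   3    3    3    3    4    4    5
Edit distance = dp[3][6] = 5

5


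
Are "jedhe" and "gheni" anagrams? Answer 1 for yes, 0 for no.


Strings: "jedhe", "gheni"
Sorted first:  deehj
Sorted second: eghin
Differ at position 0: 'd' vs 'e' => not anagrams

0


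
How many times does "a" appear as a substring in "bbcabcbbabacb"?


Searching for "a" in "bbcabcbbabacb"
Scanning each position:
  Position 0: "b" => no
  Position 1: "b" => no
  Position 2: "c" => no
  Position 3: "a" => MATCH
  Position 4: "b" => no
  Position 5: "c" => no
  Position 6: "b" => no
  Position 7: "b" => no
  Position 8: "a" => MATCH
  Position 9: "b" => no
  Position 10: "a" => MATCH
  Position 11: "c" => no
  Position 12: "b" => no
Total occurrences: 3

3


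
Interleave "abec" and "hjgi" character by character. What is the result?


Interleaving "abec" and "hjgi":
  Position 0: 'a' from first, 'h' from second => "ah"
  Position 1: 'b' from first, 'j' from second => "bj"
  Position 2: 'e' from first, 'g' from second => "eg"
  Position 3: 'c' from first, 'i' from second => "ci"
Result: ahbjegci

ahbjegci


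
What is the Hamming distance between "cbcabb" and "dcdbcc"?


Comparing "cbcabb" and "dcdbcc" position by position:
  Position 0: 'c' vs 'd' => differ
  Position 1: 'b' vs 'c' => differ
  Position 2: 'c' vs 'd' => differ
  Position 3: 'a' vs 'b' => differ
  Position 4: 'b' vs 'c' => differ
  Position 5: 'b' vs 'c' => differ
Total differences (Hamming distance): 6

6


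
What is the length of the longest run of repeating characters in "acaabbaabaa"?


Input: "acaabbaabaa"
Scanning for longest run:
  Position 1 ('c'): new char, reset run to 1
  Position 2 ('a'): new char, reset run to 1
  Position 3 ('a'): continues run of 'a', length=2
  Position 4 ('b'): new char, reset run to 1
  Position 5 ('b'): continues run of 'b', length=2
  Position 6 ('a'): new char, reset run to 1
  Position 7 ('a'): continues run of 'a', length=2
  Position 8 ('b'): new char, reset run to 1
  Position 9 ('a'): new char, reset run to 1
  Position 10 ('a'): continues run of 'a', length=2
Longest run: 'a' with length 2

2


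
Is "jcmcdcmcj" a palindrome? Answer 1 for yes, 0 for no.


Input: jcmcdcmcj
Reversed: jcmcdcmcj
  Compare pos 0 ('j') with pos 8 ('j'): match
  Compare pos 1 ('c') with pos 7 ('c'): match
  Compare pos 2 ('m') with pos 6 ('m'): match
  Compare pos 3 ('c') with pos 5 ('c'): match
Result: palindrome

1


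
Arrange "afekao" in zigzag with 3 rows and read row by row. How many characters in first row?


Zigzag "afekao" into 3 rows:
Placing characters:
  'a' => row 0
  'f' => row 1
  'e' => row 2
  'k' => row 1
  'a' => row 0
  'o' => row 1
Rows:
  Row 0: "aa"
  Row 1: "fko"
  Row 2: "e"
First row length: 2

2


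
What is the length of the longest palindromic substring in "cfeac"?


Input: "cfeac"
Checking substrings for palindromes:
  No multi-char palindromic substrings found
Longest palindromic substring: "c" with length 1

1


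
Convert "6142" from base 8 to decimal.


Input: "6142" in base 8
Positional expansion:
  Digit '6' (value 6) x 8^3 = 3072
  Digit '1' (value 1) x 8^2 = 64
  Digit '4' (value 4) x 8^1 = 32
  Digit '2' (value 2) x 8^0 = 2
Sum = 3170

3170


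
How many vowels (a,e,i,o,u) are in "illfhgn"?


Input: illfhgn
Checking each character:
  'i' at position 0: vowel (running total: 1)
  'l' at position 1: consonant
  'l' at position 2: consonant
  'f' at position 3: consonant
  'h' at position 4: consonant
  'g' at position 5: consonant
  'n' at position 6: consonant
Total vowels: 1

1


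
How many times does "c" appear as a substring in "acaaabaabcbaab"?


Searching for "c" in "acaaabaabcbaab"
Scanning each position:
  Position 0: "a" => no
  Position 1: "c" => MATCH
  Position 2: "a" => no
  Position 3: "a" => no
  Position 4: "a" => no
  Position 5: "b" => no
  Position 6: "a" => no
  Position 7: "a" => no
  Position 8: "b" => no
  Position 9: "c" => MATCH
  Position 10: "b" => no
  Position 11: "a" => no
  Position 12: "a" => no
  Position 13: "b" => no
Total occurrences: 2

2


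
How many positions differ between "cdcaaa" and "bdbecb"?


Comparing "cdcaaa" and "bdbecb" position by position:
  Position 0: 'c' vs 'b' => DIFFER
  Position 1: 'd' vs 'd' => same
  Position 2: 'c' vs 'b' => DIFFER
  Position 3: 'a' vs 'e' => DIFFER
  Position 4: 'a' vs 'c' => DIFFER
  Position 5: 'a' vs 'b' => DIFFER
Positions that differ: 5

5


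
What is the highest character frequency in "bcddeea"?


Input: bcddeea
Character counts:
  'a': 1
  'b': 1
  'c': 1
  'd': 2
  'e': 2
Maximum frequency: 2

2


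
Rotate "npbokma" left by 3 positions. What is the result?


Input: "npbokma", rotate left by 3
First 3 characters: "npb"
Remaining characters: "okma"
Concatenate remaining + first: "okma" + "npb" = "okmanpb"

okmanpb


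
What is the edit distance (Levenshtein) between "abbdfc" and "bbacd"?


Computing edit distance: "abbdfc" -> "bbacd"
DP table:
           b    b    a    c    d
      0    1    2    3    4    5
  a   1    1    2    2    3    4
  b   2    1    1    2    3    4
  b   3    2    1    2    3    4
  d   4    3    2    2    3    3
  f   5    4    3    3    3    4
  c   6    5    4    4    3    4
Edit distance = dp[6][5] = 4

4


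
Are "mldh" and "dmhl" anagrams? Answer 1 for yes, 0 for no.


Strings: "mldh", "dmhl"
Sorted first:  dhlm
Sorted second: dhlm
Sorted forms match => anagrams

1


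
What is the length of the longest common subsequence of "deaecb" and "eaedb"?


LCS of "deaecb" and "eaedb"
DP table:
           e    a    e    d    b
      0    0    0    0    0    0
  d   0    0    0    0    1    1
  e   0    1    1    1    1    1
  a   0    1    2    2    2    2
  e   0    1    2    3    3    3
  c   0    1    2    3    3    3
  b   0    1    2    3    3    4
LCS length = dp[6][5] = 4

4


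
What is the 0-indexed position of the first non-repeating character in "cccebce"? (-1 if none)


Input: cccebce
Character frequencies:
  'b': 1
  'c': 4
  'e': 2
Scanning left to right for freq == 1:
  Position 0 ('c'): freq=4, skip
  Position 1 ('c'): freq=4, skip
  Position 2 ('c'): freq=4, skip
  Position 3 ('e'): freq=2, skip
  Position 4 ('b'): unique! => answer = 4

4


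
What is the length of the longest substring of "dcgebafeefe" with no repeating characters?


Input: "dcgebafeefe"
Sliding window (track last position of each char):
  Position 0 ('d'): window [0,0] length 1 -- new best
  Position 1 ('c'): window [0,1] length 2 -- new best
  Position 2 ('g'): window [0,2] length 3 -- new best
  Position 3 ('e'): window [0,3] length 4 -- new best
  Position 4 ('b'): window [0,4] length 5 -- new best
  Position 5 ('a'): window [0,5] length 6 -- new best
  Position 6 ('f'): window [0,6] length 7 -- new best
  Position 7 ('e'): repeat (last at 3), move window start to 4
  Position 7 ('e'): window [4,7] length 4
  Position 8 ('e'): repeat (last at 7), move window start to 8
  Position 8 ('e'): window [8,8] length 1
  Position 9 ('f'): window [8,9] length 2
  Position 10 ('e'): repeat (last at 8), move window start to 9
  Position 10 ('e'): window [9,10] length 2
Longest substring with no repeats: "dcgebaf" with length 7

7


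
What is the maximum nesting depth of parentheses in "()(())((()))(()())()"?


Input: "()(())((()))(()())()"
Tracking depth:
  Position 0 '(': depth becomes 1
  Position 1 ')': depth becomes 0
  Position 2 '(': depth becomes 1
  Position 3 '(': depth becomes 2
  Position 4 ')': depth becomes 1
  Position 5 ')': depth becomes 0
  Position 6 '(': depth becomes 1
  Position 7 '(': depth becomes 2
  Position 8 '(': depth becomes 3
  Position 9 ')': depth becomes 2
  Position 10 ')': depth becomes 1
  Position 11 ')': depth becomes 0
  Position 12 '(': depth becomes 1
  Position 13 '(': depth becomes 2
  Position 14 ')': depth becomes 1
  Position 15 '(': depth becomes 2
  Position 16 ')': depth becomes 1
  Position 17 ')': depth becomes 0
  Position 18 '(': depth becomes 1
  Position 19 ')': depth becomes 0
Maximum depth reached: 3

3


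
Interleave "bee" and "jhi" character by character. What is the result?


Interleaving "bee" and "jhi":
  Position 0: 'b' from first, 'j' from second => "bj"
  Position 1: 'e' from first, 'h' from second => "eh"
  Position 2: 'e' from first, 'i' from second => "ei"
Result: bjehei

bjehei


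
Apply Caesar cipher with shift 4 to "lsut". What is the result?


Caesar cipher: shift "lsut" by 4
  'l' (pos 11) + 4 = pos 15 = 'p'
  's' (pos 18) + 4 = pos 22 = 'w'
  'u' (pos 20) + 4 = pos 24 = 'y'
  't' (pos 19) + 4 = pos 23 = 'x'
Result: pwyx

pwyx


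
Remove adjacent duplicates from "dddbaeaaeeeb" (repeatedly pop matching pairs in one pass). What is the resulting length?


Input: dddbaeaaeeeb
Stack-based adjacent duplicate removal:
  Read 'd': push. Stack: d
  Read 'd': matches stack top 'd' => pop. Stack: (empty)
  Read 'd': push. Stack: d
  Read 'b': push. Stack: db
  Read 'a': push. Stack: dba
  Read 'e': push. Stack: dbae
  Read 'a': push. Stack: dbaea
  Read 'a': matches stack top 'a' => pop. Stack: dbae
  Read 'e': matches stack top 'e' => pop. Stack: dba
  Read 'e': push. Stack: dbae
  Read 'e': matches stack top 'e' => pop. Stack: dba
  Read 'b': push. Stack: dbab
Final stack: "dbab" (length 4)

4


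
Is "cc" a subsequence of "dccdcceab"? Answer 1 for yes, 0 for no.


Check if "cc" is a subsequence of "dccdcceab"
Greedy scan:
  Position 0 ('d'): no match needed
  Position 1 ('c'): matches sub[0] = 'c'
  Position 2 ('c'): matches sub[1] = 'c'
  Position 3 ('d'): no match needed
  Position 4 ('c'): no match needed
  Position 5 ('c'): no match needed
  Position 6 ('e'): no match needed
  Position 7 ('a'): no match needed
  Position 8 ('b'): no match needed
All 2 characters matched => is a subsequence

1


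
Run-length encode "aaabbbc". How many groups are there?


Input: aaabbbc
Scanning for consecutive runs:
  Group 1: 'a' x 3 (positions 0-2)
  Group 2: 'b' x 3 (positions 3-5)
  Group 3: 'c' x 1 (positions 6-6)
Total groups: 3

3


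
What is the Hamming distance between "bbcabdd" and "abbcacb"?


Comparing "bbcabdd" and "abbcacb" position by position:
  Position 0: 'b' vs 'a' => differ
  Position 1: 'b' vs 'b' => same
  Position 2: 'c' vs 'b' => differ
  Position 3: 'a' vs 'c' => differ
  Position 4: 'b' vs 'a' => differ
  Position 5: 'd' vs 'c' => differ
  Position 6: 'd' vs 'b' => differ
Total differences (Hamming distance): 6

6


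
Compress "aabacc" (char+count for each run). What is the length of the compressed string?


Input: aabacc
Runs:
  'a' x 2 => "a2"
  'b' x 1 => "b1"
  'a' x 1 => "a1"
  'c' x 2 => "c2"
Compressed: "a2b1a1c2"
Compressed length: 8

8


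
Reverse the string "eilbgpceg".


Input: eilbgpceg
Reading characters right to left:
  Position 8: 'g'
  Position 7: 'e'
  Position 6: 'c'
  Position 5: 'p'
  Position 4: 'g'
  Position 3: 'b'
  Position 2: 'l'
  Position 1: 'i'
  Position 0: 'e'
Reversed: gecpgblie

gecpgblie


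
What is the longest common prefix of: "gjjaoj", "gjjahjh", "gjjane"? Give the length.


Words: gjjaoj, gjjahjh, gjjane
  Position 0: all 'g' => match
  Position 1: all 'j' => match
  Position 2: all 'j' => match
  Position 3: all 'a' => match
  Position 4: ('o', 'h', 'n') => mismatch, stop
LCP = "gjja" (length 4)

4


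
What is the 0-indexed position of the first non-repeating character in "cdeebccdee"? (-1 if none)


Input: cdeebccdee
Character frequencies:
  'b': 1
  'c': 3
  'd': 2
  'e': 4
Scanning left to right for freq == 1:
  Position 0 ('c'): freq=3, skip
  Position 1 ('d'): freq=2, skip
  Position 2 ('e'): freq=4, skip
  Position 3 ('e'): freq=4, skip
  Position 4 ('b'): unique! => answer = 4

4


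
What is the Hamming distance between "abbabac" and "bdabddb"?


Comparing "abbabac" and "bdabddb" position by position:
  Position 0: 'a' vs 'b' => differ
  Position 1: 'b' vs 'd' => differ
  Position 2: 'b' vs 'a' => differ
  Position 3: 'a' vs 'b' => differ
  Position 4: 'b' vs 'd' => differ
  Position 5: 'a' vs 'd' => differ
  Position 6: 'c' vs 'b' => differ
Total differences (Hamming distance): 7

7


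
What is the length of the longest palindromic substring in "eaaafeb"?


Input: "eaaafeb"
Checking substrings for palindromes:
  [1:4] "aaa" (len 3) => palindrome
  [1:3] "aa" (len 2) => palindrome
  [2:4] "aa" (len 2) => palindrome
Longest palindromic substring: "aaa" with length 3

3


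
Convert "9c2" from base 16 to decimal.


Input: "9c2" in base 16
Positional expansion:
  Digit '9' (value 9) x 16^2 = 2304
  Digit 'c' (value 12) x 16^1 = 192
  Digit '2' (value 2) x 16^0 = 2
Sum = 2498

2498


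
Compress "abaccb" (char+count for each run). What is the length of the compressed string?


Input: abaccb
Runs:
  'a' x 1 => "a1"
  'b' x 1 => "b1"
  'a' x 1 => "a1"
  'c' x 2 => "c2"
  'b' x 1 => "b1"
Compressed: "a1b1a1c2b1"
Compressed length: 10

10


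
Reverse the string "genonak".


Input: genonak
Reading characters right to left:
  Position 6: 'k'
  Position 5: 'a'
  Position 4: 'n'
  Position 3: 'o'
  Position 2: 'n'
  Position 1: 'e'
  Position 0: 'g'
Reversed: kanoneg

kanoneg


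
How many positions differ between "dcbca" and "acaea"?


Comparing "dcbca" and "acaea" position by position:
  Position 0: 'd' vs 'a' => DIFFER
  Position 1: 'c' vs 'c' => same
  Position 2: 'b' vs 'a' => DIFFER
  Position 3: 'c' vs 'e' => DIFFER
  Position 4: 'a' vs 'a' => same
Positions that differ: 3

3


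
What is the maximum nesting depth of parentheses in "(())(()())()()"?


Input: "(())(()())()()"
Tracking depth:
  Position 0 '(': depth becomes 1
  Position 1 '(': depth becomes 2
  Position 2 ')': depth becomes 1
  Position 3 ')': depth becomes 0
  Position 4 '(': depth becomes 1
  Position 5 '(': depth becomes 2
  Position 6 ')': depth becomes 1
  Position 7 '(': depth becomes 2
  Position 8 ')': depth becomes 1
  Position 9 ')': depth becomes 0
  Position 10 '(': depth becomes 1
  Position 11 ')': depth becomes 0
  Position 12 '(': depth becomes 1
  Position 13 ')': depth becomes 0
Maximum depth reached: 2

2


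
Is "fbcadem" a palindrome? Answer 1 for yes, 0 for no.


Input: fbcadem
Reversed: medacbf
  Compare pos 0 ('f') with pos 6 ('m'): MISMATCH
  Compare pos 1 ('b') with pos 5 ('e'): MISMATCH
  Compare pos 2 ('c') with pos 4 ('d'): MISMATCH
Result: not a palindrome

0


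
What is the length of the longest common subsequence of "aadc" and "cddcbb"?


LCS of "aadc" and "cddcbb"
DP table:
           c    d    d    c    b    b
      0    0    0    0    0    0    0
  a   0    0    0    0    0    0    0
  a   0    0    0    0    0    0    0
  d   0    0    1    1    1    1    1
  c   0    1    1    1    2    2    2
LCS length = dp[4][6] = 2

2


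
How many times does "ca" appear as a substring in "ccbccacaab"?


Searching for "ca" in "ccbccacaab"
Scanning each position:
  Position 0: "cc" => no
  Position 1: "cb" => no
  Position 2: "bc" => no
  Position 3: "cc" => no
  Position 4: "ca" => MATCH
  Position 5: "ac" => no
  Position 6: "ca" => MATCH
  Position 7: "aa" => no
  Position 8: "ab" => no
Total occurrences: 2

2


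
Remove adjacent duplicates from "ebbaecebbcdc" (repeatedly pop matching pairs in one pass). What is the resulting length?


Input: ebbaecebbcdc
Stack-based adjacent duplicate removal:
  Read 'e': push. Stack: e
  Read 'b': push. Stack: eb
  Read 'b': matches stack top 'b' => pop. Stack: e
  Read 'a': push. Stack: ea
  Read 'e': push. Stack: eae
  Read 'c': push. Stack: eaec
  Read 'e': push. Stack: eaece
  Read 'b': push. Stack: eaeceb
  Read 'b': matches stack top 'b' => pop. Stack: eaece
  Read 'c': push. Stack: eaecec
  Read 'd': push. Stack: eaececd
  Read 'c': push. Stack: eaececdc
Final stack: "eaececdc" (length 8)

8


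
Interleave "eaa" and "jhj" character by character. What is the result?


Interleaving "eaa" and "jhj":
  Position 0: 'e' from first, 'j' from second => "ej"
  Position 1: 'a' from first, 'h' from second => "ah"
  Position 2: 'a' from first, 'j' from second => "aj"
Result: ejahaj

ejahaj


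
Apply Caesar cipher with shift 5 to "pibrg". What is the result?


Caesar cipher: shift "pibrg" by 5
  'p' (pos 15) + 5 = pos 20 = 'u'
  'i' (pos 8) + 5 = pos 13 = 'n'
  'b' (pos 1) + 5 = pos 6 = 'g'
  'r' (pos 17) + 5 = pos 22 = 'w'
  'g' (pos 6) + 5 = pos 11 = 'l'
Result: ungwl

ungwl


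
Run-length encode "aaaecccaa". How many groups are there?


Input: aaaecccaa
Scanning for consecutive runs:
  Group 1: 'a' x 3 (positions 0-2)
  Group 2: 'e' x 1 (positions 3-3)
  Group 3: 'c' x 3 (positions 4-6)
  Group 4: 'a' x 2 (positions 7-8)
Total groups: 4

4


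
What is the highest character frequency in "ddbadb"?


Input: ddbadb
Character counts:
  'a': 1
  'b': 2
  'd': 3
Maximum frequency: 3

3


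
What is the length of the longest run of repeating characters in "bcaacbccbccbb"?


Input: "bcaacbccbccbb"
Scanning for longest run:
  Position 1 ('c'): new char, reset run to 1
  Position 2 ('a'): new char, reset run to 1
  Position 3 ('a'): continues run of 'a', length=2
  Position 4 ('c'): new char, reset run to 1
  Position 5 ('b'): new char, reset run to 1
  Position 6 ('c'): new char, reset run to 1
  Position 7 ('c'): continues run of 'c', length=2
  Position 8 ('b'): new char, reset run to 1
  Position 9 ('c'): new char, reset run to 1
  Position 10 ('c'): continues run of 'c', length=2
  Position 11 ('b'): new char, reset run to 1
  Position 12 ('b'): continues run of 'b', length=2
Longest run: 'a' with length 2

2


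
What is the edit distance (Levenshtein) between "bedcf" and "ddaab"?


Computing edit distance: "bedcf" -> "ddaab"
DP table:
           d    d    a    a    b
      0    1    2    3    4    5
  b   1    1    2    3    4    4
  e   2    2    2    3    4    5
  d   3    2    2    3    4    5
  c   4    3    3    3    4    5
  f   5    4    4    4    4    5
Edit distance = dp[5][5] = 5

5


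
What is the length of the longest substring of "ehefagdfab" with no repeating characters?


Input: "ehefagdfab"
Sliding window (track last position of each char):
  Position 0 ('e'): window [0,0] length 1 -- new best
  Position 1 ('h'): window [0,1] length 2 -- new best
  Position 2 ('e'): repeat (last at 0), move window start to 1
  Position 2 ('e'): window [1,2] length 2
  Position 3 ('f'): window [1,3] length 3 -- new best
  Position 4 ('a'): window [1,4] length 4 -- new best
  Position 5 ('g'): window [1,5] length 5 -- new best
  Position 6 ('d'): window [1,6] length 6 -- new best
  Position 7 ('f'): repeat (last at 3), move window start to 4
  Position 7 ('f'): window [4,7] length 4
  Position 8 ('a'): repeat (last at 4), move window start to 5
  Position 8 ('a'): window [5,8] length 4
  Position 9 ('b'): window [5,9] length 5
Longest substring with no repeats: "hefagd" with length 6

6


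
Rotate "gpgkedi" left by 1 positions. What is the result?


Input: "gpgkedi", rotate left by 1
First 1 characters: "g"
Remaining characters: "pgkedi"
Concatenate remaining + first: "pgkedi" + "g" = "pgkedig"

pgkedig


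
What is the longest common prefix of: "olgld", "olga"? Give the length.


Words: olgld, olga
  Position 0: all 'o' => match
  Position 1: all 'l' => match
  Position 2: all 'g' => match
  Position 3: ('l', 'a') => mismatch, stop
LCP = "olg" (length 3)

3


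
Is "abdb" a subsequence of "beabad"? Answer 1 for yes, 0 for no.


Check if "abdb" is a subsequence of "beabad"
Greedy scan:
  Position 0 ('b'): no match needed
  Position 1 ('e'): no match needed
  Position 2 ('a'): matches sub[0] = 'a'
  Position 3 ('b'): matches sub[1] = 'b'
  Position 4 ('a'): no match needed
  Position 5 ('d'): matches sub[2] = 'd'
Only matched 3/4 characters => not a subsequence

0


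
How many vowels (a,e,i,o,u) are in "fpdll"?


Input: fpdll
Checking each character:
  'f' at position 0: consonant
  'p' at position 1: consonant
  'd' at position 2: consonant
  'l' at position 3: consonant
  'l' at position 4: consonant
Total vowels: 0

0


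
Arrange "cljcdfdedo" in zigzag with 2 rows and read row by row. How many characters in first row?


Zigzag "cljcdfdedo" into 2 rows:
Placing characters:
  'c' => row 0
  'l' => row 1
  'j' => row 0
  'c' => row 1
  'd' => row 0
  'f' => row 1
  'd' => row 0
  'e' => row 1
  'd' => row 0
  'o' => row 1
Rows:
  Row 0: "cjddd"
  Row 1: "lcfeo"
First row length: 5

5


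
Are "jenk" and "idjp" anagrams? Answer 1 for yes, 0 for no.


Strings: "jenk", "idjp"
Sorted first:  ejkn
Sorted second: dijp
Differ at position 0: 'e' vs 'd' => not anagrams

0


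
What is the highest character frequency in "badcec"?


Input: badcec
Character counts:
  'a': 1
  'b': 1
  'c': 2
  'd': 1
  'e': 1
Maximum frequency: 2

2


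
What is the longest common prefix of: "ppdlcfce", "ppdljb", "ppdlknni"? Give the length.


Words: ppdlcfce, ppdljb, ppdlknni
  Position 0: all 'p' => match
  Position 1: all 'p' => match
  Position 2: all 'd' => match
  Position 3: all 'l' => match
  Position 4: ('c', 'j', 'k') => mismatch, stop
LCP = "ppdl" (length 4)

4


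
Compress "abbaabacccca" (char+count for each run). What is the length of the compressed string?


Input: abbaabacccca
Runs:
  'a' x 1 => "a1"
  'b' x 2 => "b2"
  'a' x 2 => "a2"
  'b' x 1 => "b1"
  'a' x 1 => "a1"
  'c' x 4 => "c4"
  'a' x 1 => "a1"
Compressed: "a1b2a2b1a1c4a1"
Compressed length: 14

14


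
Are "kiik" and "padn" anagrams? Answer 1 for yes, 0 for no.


Strings: "kiik", "padn"
Sorted first:  iikk
Sorted second: adnp
Differ at position 0: 'i' vs 'a' => not anagrams

0


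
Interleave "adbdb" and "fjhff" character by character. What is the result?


Interleaving "adbdb" and "fjhff":
  Position 0: 'a' from first, 'f' from second => "af"
  Position 1: 'd' from first, 'j' from second => "dj"
  Position 2: 'b' from first, 'h' from second => "bh"
  Position 3: 'd' from first, 'f' from second => "df"
  Position 4: 'b' from first, 'f' from second => "bf"
Result: afdjbhdfbf

afdjbhdfbf


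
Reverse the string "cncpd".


Input: cncpd
Reading characters right to left:
  Position 4: 'd'
  Position 3: 'p'
  Position 2: 'c'
  Position 1: 'n'
  Position 0: 'c'
Reversed: dpcnc

dpcnc


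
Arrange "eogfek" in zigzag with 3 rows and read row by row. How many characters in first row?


Zigzag "eogfek" into 3 rows:
Placing characters:
  'e' => row 0
  'o' => row 1
  'g' => row 2
  'f' => row 1
  'e' => row 0
  'k' => row 1
Rows:
  Row 0: "ee"
  Row 1: "ofk"
  Row 2: "g"
First row length: 2

2


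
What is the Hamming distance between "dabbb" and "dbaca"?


Comparing "dabbb" and "dbaca" position by position:
  Position 0: 'd' vs 'd' => same
  Position 1: 'a' vs 'b' => differ
  Position 2: 'b' vs 'a' => differ
  Position 3: 'b' vs 'c' => differ
  Position 4: 'b' vs 'a' => differ
Total differences (Hamming distance): 4

4
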